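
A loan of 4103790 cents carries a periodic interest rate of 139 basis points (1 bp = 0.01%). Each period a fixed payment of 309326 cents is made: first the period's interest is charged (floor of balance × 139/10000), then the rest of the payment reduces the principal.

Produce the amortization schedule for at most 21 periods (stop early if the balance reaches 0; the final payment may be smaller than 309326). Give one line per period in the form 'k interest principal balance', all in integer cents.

1. interest=⌊4103790·139/10000⌋=57042; principal=309326-57042=252284; balance=4103790-252284=3851506
2. interest=⌊3851506·139/10000⌋=53535; principal=309326-53535=255791; balance=3851506-255791=3595715
3. interest=⌊3595715·139/10000⌋=49980; principal=309326-49980=259346; balance=3595715-259346=3336369
4. interest=⌊3336369·139/10000⌋=46375; principal=309326-46375=262951; balance=3336369-262951=3073418
5. interest=⌊3073418·139/10000⌋=42720; principal=309326-42720=266606; balance=3073418-266606=2806812
6. interest=⌊2806812·139/10000⌋=39014; principal=309326-39014=270312; balance=2806812-270312=2536500
7. interest=⌊2536500·139/10000⌋=35257; principal=309326-35257=274069; balance=2536500-274069=2262431
8. interest=⌊2262431·139/10000⌋=31447; principal=309326-31447=277879; balance=2262431-277879=1984552
9. interest=⌊1984552·139/10000⌋=27585; principal=309326-27585=281741; balance=1984552-281741=1702811
10. interest=⌊1702811·139/10000⌋=23669; principal=309326-23669=285657; balance=1702811-285657=1417154
11. interest=⌊1417154·139/10000⌋=19698; principal=309326-19698=289628; balance=1417154-289628=1127526
12. interest=⌊1127526·139/10000⌋=15672; principal=309326-15672=293654; balance=1127526-293654=833872
13. interest=⌊833872·139/10000⌋=11590; principal=309326-11590=297736; balance=833872-297736=536136
14. interest=⌊536136·139/10000⌋=7452; principal=309326-7452=301874; balance=536136-301874=234262
15. interest=⌊234262·139/10000⌋=3256; principal=min(309326-3256,234262)=234262; balance=234262-234262=0

1 57042 252284 3851506
2 53535 255791 3595715
3 49980 259346 3336369
4 46375 262951 3073418
5 42720 266606 2806812
6 39014 270312 2536500
7 35257 274069 2262431
8 31447 277879 1984552
9 27585 281741 1702811
10 23669 285657 1417154
11 19698 289628 1127526
12 15672 293654 833872
13 11590 297736 536136
14 7452 301874 234262
15 3256 234262 0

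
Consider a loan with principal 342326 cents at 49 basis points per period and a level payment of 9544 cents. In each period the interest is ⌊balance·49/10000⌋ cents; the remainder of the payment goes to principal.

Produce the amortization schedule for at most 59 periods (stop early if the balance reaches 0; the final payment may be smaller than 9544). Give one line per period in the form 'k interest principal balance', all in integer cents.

1 1677 7867 334459
2 1638 7906 326553
3 1600 7944 318609
4 1561 7983 310626
5 1522 8022 302604
6 1482 8062 294542
7 1443 8101 286441
8 1403 8141 278300
9 1363 8181 270119
10 1323 8221 261898
11 1283 8261 253637
12 1242 8302 245335
13 1202 8342 236993
14 1161 8383 228610
15 1120 8424 220186
16 1078 8466 211720
17 1037 8507 203213
18 995 8549 194664
19 953 8591 186073
20 911 8633 177440
21 869 8675 168765
22 826 8718 160047
23 784 8760 151287
24 741 8803 142484
25 698 8846 133638
26 654 8890 124748
27 611 8933 115815
28 567 8977 106838
29 523 9021 97817
30 479 9065 88752
31 434 9110 79642
32 390 9154 70488
33 345 9199 61289
34 300 9244 52045
35 255 9289 42756
36 209 9335 33421
37 163 9381 24040
38 117 9427 14613
39 71 9473 5140
40 25 5140 0

1. interest=⌊342326·49/10000⌋=1677; principal=9544-1677=7867; balance=342326-7867=334459
2. interest=⌊334459·49/10000⌋=1638; principal=9544-1638=7906; balance=334459-7906=326553
3. interest=⌊326553·49/10000⌋=1600; principal=9544-1600=7944; balance=326553-7944=318609
4. interest=⌊318609·49/10000⌋=1561; principal=9544-1561=7983; balance=318609-7983=310626
5. interest=⌊310626·49/10000⌋=1522; principal=9544-1522=8022; balance=310626-8022=302604
6. interest=⌊302604·49/10000⌋=1482; principal=9544-1482=8062; balance=302604-8062=294542
7. interest=⌊294542·49/10000⌋=1443; principal=9544-1443=8101; balance=294542-8101=286441
8. interest=⌊286441·49/10000⌋=1403; principal=9544-1403=8141; balance=286441-8141=278300
9. interest=⌊278300·49/10000⌋=1363; principal=9544-1363=8181; balance=278300-8181=270119
10. interest=⌊270119·49/10000⌋=1323; principal=9544-1323=8221; balance=270119-8221=261898
11. interest=⌊261898·49/10000⌋=1283; principal=9544-1283=8261; balance=261898-8261=253637
12. interest=⌊253637·49/10000⌋=1242; principal=9544-1242=8302; balance=253637-8302=245335
13. interest=⌊245335·49/10000⌋=1202; principal=9544-1202=8342; balance=245335-8342=236993
14. interest=⌊236993·49/10000⌋=1161; principal=9544-1161=8383; balance=236993-8383=228610
15. interest=⌊228610·49/10000⌋=1120; principal=9544-1120=8424; balance=228610-8424=220186
16. interest=⌊220186·49/10000⌋=1078; principal=9544-1078=8466; balance=220186-8466=211720
17. interest=⌊211720·49/10000⌋=1037; principal=9544-1037=8507; balance=211720-8507=203213
18. interest=⌊203213·49/10000⌋=995; principal=9544-995=8549; balance=203213-8549=194664
19. interest=⌊194664·49/10000⌋=953; principal=9544-953=8591; balance=194664-8591=186073
20. interest=⌊186073·49/10000⌋=911; principal=9544-911=8633; balance=186073-8633=177440
21. interest=⌊177440·49/10000⌋=869; principal=9544-869=8675; balance=177440-8675=168765
22. interest=⌊168765·49/10000⌋=826; principal=9544-826=8718; balance=168765-8718=160047
23. interest=⌊160047·49/10000⌋=784; principal=9544-784=8760; balance=160047-8760=151287
24. interest=⌊151287·49/10000⌋=741; principal=9544-741=8803; balance=151287-8803=142484
25. interest=⌊142484·49/10000⌋=698; principal=9544-698=8846; balance=142484-8846=133638
26. interest=⌊133638·49/10000⌋=654; principal=9544-654=8890; balance=133638-8890=124748
27. interest=⌊124748·49/10000⌋=611; principal=9544-611=8933; balance=124748-8933=115815
28. interest=⌊115815·49/10000⌋=567; principal=9544-567=8977; balance=115815-8977=106838
29. interest=⌊106838·49/10000⌋=523; principal=9544-523=9021; balance=106838-9021=97817
30. interest=⌊97817·49/10000⌋=479; principal=9544-479=9065; balance=97817-9065=88752
31. interest=⌊88752·49/10000⌋=434; principal=9544-434=9110; balance=88752-9110=79642
32. interest=⌊79642·49/10000⌋=390; principal=9544-390=9154; balance=79642-9154=70488
33. interest=⌊70488·49/10000⌋=345; principal=9544-345=9199; balance=70488-9199=61289
34. interest=⌊61289·49/10000⌋=300; principal=9544-300=9244; balance=61289-9244=52045
35. interest=⌊52045·49/10000⌋=255; principal=9544-255=9289; balance=52045-9289=42756
36. interest=⌊42756·49/10000⌋=209; principal=9544-209=9335; balance=42756-9335=33421
37. interest=⌊33421·49/10000⌋=163; principal=9544-163=9381; balance=33421-9381=24040
38. interest=⌊24040·49/10000⌋=117; principal=9544-117=9427; balance=24040-9427=14613
39. interest=⌊14613·49/10000⌋=71; principal=9544-71=9473; balance=14613-9473=5140
40. interest=⌊5140·49/10000⌋=25; principal=min(9544-25,5140)=5140; balance=5140-5140=0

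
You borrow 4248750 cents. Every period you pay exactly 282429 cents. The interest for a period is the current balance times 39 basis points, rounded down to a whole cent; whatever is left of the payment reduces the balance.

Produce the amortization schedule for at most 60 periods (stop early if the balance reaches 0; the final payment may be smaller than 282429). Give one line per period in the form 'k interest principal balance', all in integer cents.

1. interest=⌊4248750·39/10000⌋=16570; principal=282429-16570=265859; balance=4248750-265859=3982891
2. interest=⌊3982891·39/10000⌋=15533; principal=282429-15533=266896; balance=3982891-266896=3715995
3. interest=⌊3715995·39/10000⌋=14492; principal=282429-14492=267937; balance=3715995-267937=3448058
4. interest=⌊3448058·39/10000⌋=13447; principal=282429-13447=268982; balance=3448058-268982=3179076
5. interest=⌊3179076·39/10000⌋=12398; principal=282429-12398=270031; balance=3179076-270031=2909045
6. interest=⌊2909045·39/10000⌋=11345; principal=282429-11345=271084; balance=2909045-271084=2637961
7. interest=⌊2637961·39/10000⌋=10288; principal=282429-10288=272141; balance=2637961-272141=2365820
8. interest=⌊2365820·39/10000⌋=9226; principal=282429-9226=273203; balance=2365820-273203=2092617
9. interest=⌊2092617·39/10000⌋=8161; principal=282429-8161=274268; balance=2092617-274268=1818349
10. interest=⌊1818349·39/10000⌋=7091; principal=282429-7091=275338; balance=1818349-275338=1543011
11. interest=⌊1543011·39/10000⌋=6017; principal=282429-6017=276412; balance=1543011-276412=1266599
12. interest=⌊1266599·39/10000⌋=4939; principal=282429-4939=277490; balance=1266599-277490=989109
13. interest=⌊989109·39/10000⌋=3857; principal=282429-3857=278572; balance=989109-278572=710537
14. interest=⌊710537·39/10000⌋=2771; principal=282429-2771=279658; balance=710537-279658=430879
15. interest=⌊430879·39/10000⌋=1680; principal=282429-1680=280749; balance=430879-280749=150130
16. interest=⌊150130·39/10000⌋=585; principal=min(282429-585,150130)=150130; balance=150130-150130=0

1 16570 265859 3982891
2 15533 266896 3715995
3 14492 267937 3448058
4 13447 268982 3179076
5 12398 270031 2909045
6 11345 271084 2637961
7 10288 272141 2365820
8 9226 273203 2092617
9 8161 274268 1818349
10 7091 275338 1543011
11 6017 276412 1266599
12 4939 277490 989109
13 3857 278572 710537
14 2771 279658 430879
15 1680 280749 150130
16 585 150130 0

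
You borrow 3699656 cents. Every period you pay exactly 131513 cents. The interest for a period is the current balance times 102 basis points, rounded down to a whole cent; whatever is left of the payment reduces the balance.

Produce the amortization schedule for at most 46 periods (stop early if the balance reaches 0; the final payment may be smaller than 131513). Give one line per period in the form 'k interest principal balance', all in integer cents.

1. interest=⌊3699656·102/10000⌋=37736; principal=131513-37736=93777; balance=3699656-93777=3605879
2. interest=⌊3605879·102/10000⌋=36779; principal=131513-36779=94734; balance=3605879-94734=3511145
3. interest=⌊3511145·102/10000⌋=35813; principal=131513-35813=95700; balance=3511145-95700=3415445
4. interest=⌊3415445·102/10000⌋=34837; principal=131513-34837=96676; balance=3415445-96676=3318769
5. interest=⌊3318769·102/10000⌋=33851; principal=131513-33851=97662; balance=3318769-97662=3221107
6. interest=⌊3221107·102/10000⌋=32855; principal=131513-32855=98658; balance=3221107-98658=3122449
7. interest=⌊3122449·102/10000⌋=31848; principal=131513-31848=99665; balance=3122449-99665=3022784
8. interest=⌊3022784·102/10000⌋=30832; principal=131513-30832=100681; balance=3022784-100681=2922103
9. interest=⌊2922103·102/10000⌋=29805; principal=131513-29805=101708; balance=2922103-101708=2820395
10. interest=⌊2820395·102/10000⌋=28768; principal=131513-28768=102745; balance=2820395-102745=2717650
11. interest=⌊2717650·102/10000⌋=27720; principal=131513-27720=103793; balance=2717650-103793=2613857
12. interest=⌊2613857·102/10000⌋=26661; principal=131513-26661=104852; balance=2613857-104852=2509005
13. interest=⌊2509005·102/10000⌋=25591; principal=131513-25591=105922; balance=2509005-105922=2403083
14. interest=⌊2403083·102/10000⌋=24511; principal=131513-24511=107002; balance=2403083-107002=2296081
15. interest=⌊2296081·102/10000⌋=23420; principal=131513-23420=108093; balance=2296081-108093=2187988
16. interest=⌊2187988·102/10000⌋=22317; principal=131513-22317=109196; balance=2187988-109196=2078792
17. interest=⌊2078792·102/10000⌋=21203; principal=131513-21203=110310; balance=2078792-110310=1968482
18. interest=⌊1968482·102/10000⌋=20078; principal=131513-20078=111435; balance=1968482-111435=1857047
19. interest=⌊1857047·102/10000⌋=18941; principal=131513-18941=112572; balance=1857047-112572=1744475
20. interest=⌊1744475·102/10000⌋=17793; principal=131513-17793=113720; balance=1744475-113720=1630755
21. interest=⌊1630755·102/10000⌋=16633; principal=131513-16633=114880; balance=1630755-114880=1515875
22. interest=⌊1515875·102/10000⌋=15461; principal=131513-15461=116052; balance=1515875-116052=1399823
23. interest=⌊1399823·102/10000⌋=14278; principal=131513-14278=117235; balance=1399823-117235=1282588
24. interest=⌊1282588·102/10000⌋=13082; principal=131513-13082=118431; balance=1282588-118431=1164157
25. interest=⌊1164157·102/10000⌋=11874; principal=131513-11874=119639; balance=1164157-119639=1044518
26. interest=⌊1044518·102/10000⌋=10654; principal=131513-10654=120859; balance=1044518-120859=923659
27. interest=⌊923659·102/10000⌋=9421; principal=131513-9421=122092; balance=923659-122092=801567
28. interest=⌊801567·102/10000⌋=8175; principal=131513-8175=123338; balance=801567-123338=678229
29. interest=⌊678229·102/10000⌋=6917; principal=131513-6917=124596; balance=678229-124596=553633
30. interest=⌊553633·102/10000⌋=5647; principal=131513-5647=125866; balance=553633-125866=427767
31. interest=⌊427767·102/10000⌋=4363; principal=131513-4363=127150; balance=427767-127150=300617
32. interest=⌊300617·102/10000⌋=3066; principal=131513-3066=128447; balance=300617-128447=172170
33. interest=⌊172170·102/10000⌋=1756; principal=131513-1756=129757; balance=172170-129757=42413
34. interest=⌊42413·102/10000⌋=432; principal=min(131513-432,42413)=42413; balance=42413-42413=0

1 37736 93777 3605879
2 36779 94734 3511145
3 35813 95700 3415445
4 34837 96676 3318769
5 33851 97662 3221107
6 32855 98658 3122449
7 31848 99665 3022784
8 30832 100681 2922103
9 29805 101708 2820395
10 28768 102745 2717650
11 27720 103793 2613857
12 26661 104852 2509005
13 25591 105922 2403083
14 24511 107002 2296081
15 23420 108093 2187988
16 22317 109196 2078792
17 21203 110310 1968482
18 20078 111435 1857047
19 18941 112572 1744475
20 17793 113720 1630755
21 16633 114880 1515875
22 15461 116052 1399823
23 14278 117235 1282588
24 13082 118431 1164157
25 11874 119639 1044518
26 10654 120859 923659
27 9421 122092 801567
28 8175 123338 678229
29 6917 124596 553633
30 5647 125866 427767
31 4363 127150 300617
32 3066 128447 172170
33 1756 129757 42413
34 432 42413 0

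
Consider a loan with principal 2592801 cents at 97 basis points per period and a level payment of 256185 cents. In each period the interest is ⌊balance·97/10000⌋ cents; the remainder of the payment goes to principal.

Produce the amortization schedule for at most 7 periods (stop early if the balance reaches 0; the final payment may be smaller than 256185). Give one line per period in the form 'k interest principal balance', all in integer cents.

1. interest=⌊2592801·97/10000⌋=25150; principal=256185-25150=231035; balance=2592801-231035=2361766
2. interest=⌊2361766·97/10000⌋=22909; principal=256185-22909=233276; balance=2361766-233276=2128490
3. interest=⌊2128490·97/10000⌋=20646; principal=256185-20646=235539; balance=2128490-235539=1892951
4. interest=⌊1892951·97/10000⌋=18361; principal=256185-18361=237824; balance=1892951-237824=1655127
5. interest=⌊1655127·97/10000⌋=16054; principal=256185-16054=240131; balance=1655127-240131=1414996
6. interest=⌊1414996·97/10000⌋=13725; principal=256185-13725=242460; balance=1414996-242460=1172536
7. interest=⌊1172536·97/10000⌋=11373; principal=256185-11373=244812; balance=1172536-244812=927724

1 25150 231035 2361766
2 22909 233276 2128490
3 20646 235539 1892951
4 18361 237824 1655127
5 16054 240131 1414996
6 13725 242460 1172536
7 11373 244812 927724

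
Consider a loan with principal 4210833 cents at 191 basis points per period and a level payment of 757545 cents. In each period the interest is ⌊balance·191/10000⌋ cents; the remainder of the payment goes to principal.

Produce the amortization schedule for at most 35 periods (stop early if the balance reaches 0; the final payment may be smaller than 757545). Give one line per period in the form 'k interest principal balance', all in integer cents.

1 80426 677119 3533714
2 67493 690052 2843662
3 54313 703232 2140430
4 40882 716663 1423767
5 27193 730352 693415
6 13244 693415 0

1. interest=⌊4210833·191/10000⌋=80426; principal=757545-80426=677119; balance=4210833-677119=3533714
2. interest=⌊3533714·191/10000⌋=67493; principal=757545-67493=690052; balance=3533714-690052=2843662
3. interest=⌊2843662·191/10000⌋=54313; principal=757545-54313=703232; balance=2843662-703232=2140430
4. interest=⌊2140430·191/10000⌋=40882; principal=757545-40882=716663; balance=2140430-716663=1423767
5. interest=⌊1423767·191/10000⌋=27193; principal=757545-27193=730352; balance=1423767-730352=693415
6. interest=⌊693415·191/10000⌋=13244; principal=min(757545-13244,693415)=693415; balance=693415-693415=0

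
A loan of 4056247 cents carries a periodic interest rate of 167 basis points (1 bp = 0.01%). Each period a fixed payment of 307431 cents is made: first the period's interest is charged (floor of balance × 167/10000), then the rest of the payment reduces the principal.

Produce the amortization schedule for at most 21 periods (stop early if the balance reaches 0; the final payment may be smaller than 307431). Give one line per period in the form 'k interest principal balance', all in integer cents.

1 67739 239692 3816555
2 63736 243695 3572860
3 59666 247765 3325095
4 55529 251902 3073193
5 51322 256109 2817084
6 47045 260386 2556698
7 42696 264735 2291963
8 38275 269156 2022807
9 33780 273651 1749156
10 29210 278221 1470935
11 24564 282867 1188068
12 19840 287591 900477
13 15037 292394 608083
14 10154 297277 310806
15 5190 302241 8565
16 143 8565 0

1. interest=⌊4056247·167/10000⌋=67739; principal=307431-67739=239692; balance=4056247-239692=3816555
2. interest=⌊3816555·167/10000⌋=63736; principal=307431-63736=243695; balance=3816555-243695=3572860
3. interest=⌊3572860·167/10000⌋=59666; principal=307431-59666=247765; balance=3572860-247765=3325095
4. interest=⌊3325095·167/10000⌋=55529; principal=307431-55529=251902; balance=3325095-251902=3073193
5. interest=⌊3073193·167/10000⌋=51322; principal=307431-51322=256109; balance=3073193-256109=2817084
6. interest=⌊2817084·167/10000⌋=47045; principal=307431-47045=260386; balance=2817084-260386=2556698
7. interest=⌊2556698·167/10000⌋=42696; principal=307431-42696=264735; balance=2556698-264735=2291963
8. interest=⌊2291963·167/10000⌋=38275; principal=307431-38275=269156; balance=2291963-269156=2022807
9. interest=⌊2022807·167/10000⌋=33780; principal=307431-33780=273651; balance=2022807-273651=1749156
10. interest=⌊1749156·167/10000⌋=29210; principal=307431-29210=278221; balance=1749156-278221=1470935
11. interest=⌊1470935·167/10000⌋=24564; principal=307431-24564=282867; balance=1470935-282867=1188068
12. interest=⌊1188068·167/10000⌋=19840; principal=307431-19840=287591; balance=1188068-287591=900477
13. interest=⌊900477·167/10000⌋=15037; principal=307431-15037=292394; balance=900477-292394=608083
14. interest=⌊608083·167/10000⌋=10154; principal=307431-10154=297277; balance=608083-297277=310806
15. interest=⌊310806·167/10000⌋=5190; principal=307431-5190=302241; balance=310806-302241=8565
16. interest=⌊8565·167/10000⌋=143; principal=min(307431-143,8565)=8565; balance=8565-8565=0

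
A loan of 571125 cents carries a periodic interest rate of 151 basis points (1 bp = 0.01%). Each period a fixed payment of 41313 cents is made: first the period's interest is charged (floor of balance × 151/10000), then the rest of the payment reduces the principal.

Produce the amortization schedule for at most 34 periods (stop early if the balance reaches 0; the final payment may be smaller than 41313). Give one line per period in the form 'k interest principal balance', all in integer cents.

1 8623 32690 538435
2 8130 33183 505252
3 7629 33684 471568
4 7120 34193 437375
5 6604 34709 402666
6 6080 35233 367433
7 5548 35765 331668
8 5008 36305 295363
9 4459 36854 258509
10 3903 37410 221099
11 3338 37975 183124
12 2765 38548 144576
13 2183 39130 105446
14 1592 39721 65725
15 992 40321 25404
16 383 25404 0

1. interest=⌊571125·151/10000⌋=8623; principal=41313-8623=32690; balance=571125-32690=538435
2. interest=⌊538435·151/10000⌋=8130; principal=41313-8130=33183; balance=538435-33183=505252
3. interest=⌊505252·151/10000⌋=7629; principal=41313-7629=33684; balance=505252-33684=471568
4. interest=⌊471568·151/10000⌋=7120; principal=41313-7120=34193; balance=471568-34193=437375
5. interest=⌊437375·151/10000⌋=6604; principal=41313-6604=34709; balance=437375-34709=402666
6. interest=⌊402666·151/10000⌋=6080; principal=41313-6080=35233; balance=402666-35233=367433
7. interest=⌊367433·151/10000⌋=5548; principal=41313-5548=35765; balance=367433-35765=331668
8. interest=⌊331668·151/10000⌋=5008; principal=41313-5008=36305; balance=331668-36305=295363
9. interest=⌊295363·151/10000⌋=4459; principal=41313-4459=36854; balance=295363-36854=258509
10. interest=⌊258509·151/10000⌋=3903; principal=41313-3903=37410; balance=258509-37410=221099
11. interest=⌊221099·151/10000⌋=3338; principal=41313-3338=37975; balance=221099-37975=183124
12. interest=⌊183124·151/10000⌋=2765; principal=41313-2765=38548; balance=183124-38548=144576
13. interest=⌊144576·151/10000⌋=2183; principal=41313-2183=39130; balance=144576-39130=105446
14. interest=⌊105446·151/10000⌋=1592; principal=41313-1592=39721; balance=105446-39721=65725
15. interest=⌊65725·151/10000⌋=992; principal=41313-992=40321; balance=65725-40321=25404
16. interest=⌊25404·151/10000⌋=383; principal=min(41313-383,25404)=25404; balance=25404-25404=0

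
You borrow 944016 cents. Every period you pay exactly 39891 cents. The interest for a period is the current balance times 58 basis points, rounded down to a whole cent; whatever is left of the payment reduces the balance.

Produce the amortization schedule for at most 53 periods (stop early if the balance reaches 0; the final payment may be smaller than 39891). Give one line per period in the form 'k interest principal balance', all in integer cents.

1 5475 34416 909600
2 5275 34616 874984
3 5074 34817 840167
4 4872 35019 805148
5 4669 35222 769926
6 4465 35426 734500
7 4260 35631 698869
8 4053 35838 663031
9 3845 36046 626985
10 3636 36255 590730
11 3426 36465 554265
12 3214 36677 517588
13 3002 36889 480699
14 2788 37103 443596
15 2572 37319 406277
16 2356 37535 368742
17 2138 37753 330989
18 1919 37972 293017
19 1699 38192 254825
20 1477 38414 216411
21 1255 38636 177775
22 1031 38860 138915
23 805 39086 99829
24 579 39312 60517
25 350 39541 20976
26 121 20976 0

1. interest=⌊944016·58/10000⌋=5475; principal=39891-5475=34416; balance=944016-34416=909600
2. interest=⌊909600·58/10000⌋=5275; principal=39891-5275=34616; balance=909600-34616=874984
3. interest=⌊874984·58/10000⌋=5074; principal=39891-5074=34817; balance=874984-34817=840167
4. interest=⌊840167·58/10000⌋=4872; principal=39891-4872=35019; balance=840167-35019=805148
5. interest=⌊805148·58/10000⌋=4669; principal=39891-4669=35222; balance=805148-35222=769926
6. interest=⌊769926·58/10000⌋=4465; principal=39891-4465=35426; balance=769926-35426=734500
7. interest=⌊734500·58/10000⌋=4260; principal=39891-4260=35631; balance=734500-35631=698869
8. interest=⌊698869·58/10000⌋=4053; principal=39891-4053=35838; balance=698869-35838=663031
9. interest=⌊663031·58/10000⌋=3845; principal=39891-3845=36046; balance=663031-36046=626985
10. interest=⌊626985·58/10000⌋=3636; principal=39891-3636=36255; balance=626985-36255=590730
11. interest=⌊590730·58/10000⌋=3426; principal=39891-3426=36465; balance=590730-36465=554265
12. interest=⌊554265·58/10000⌋=3214; principal=39891-3214=36677; balance=554265-36677=517588
13. interest=⌊517588·58/10000⌋=3002; principal=39891-3002=36889; balance=517588-36889=480699
14. interest=⌊480699·58/10000⌋=2788; principal=39891-2788=37103; balance=480699-37103=443596
15. interest=⌊443596·58/10000⌋=2572; principal=39891-2572=37319; balance=443596-37319=406277
16. interest=⌊406277·58/10000⌋=2356; principal=39891-2356=37535; balance=406277-37535=368742
17. interest=⌊368742·58/10000⌋=2138; principal=39891-2138=37753; balance=368742-37753=330989
18. interest=⌊330989·58/10000⌋=1919; principal=39891-1919=37972; balance=330989-37972=293017
19. interest=⌊293017·58/10000⌋=1699; principal=39891-1699=38192; balance=293017-38192=254825
20. interest=⌊254825·58/10000⌋=1477; principal=39891-1477=38414; balance=254825-38414=216411
21. interest=⌊216411·58/10000⌋=1255; principal=39891-1255=38636; balance=216411-38636=177775
22. interest=⌊177775·58/10000⌋=1031; principal=39891-1031=38860; balance=177775-38860=138915
23. interest=⌊138915·58/10000⌋=805; principal=39891-805=39086; balance=138915-39086=99829
24. interest=⌊99829·58/10000⌋=579; principal=39891-579=39312; balance=99829-39312=60517
25. interest=⌊60517·58/10000⌋=350; principal=39891-350=39541; balance=60517-39541=20976
26. interest=⌊20976·58/10000⌋=121; principal=min(39891-121,20976)=20976; balance=20976-20976=0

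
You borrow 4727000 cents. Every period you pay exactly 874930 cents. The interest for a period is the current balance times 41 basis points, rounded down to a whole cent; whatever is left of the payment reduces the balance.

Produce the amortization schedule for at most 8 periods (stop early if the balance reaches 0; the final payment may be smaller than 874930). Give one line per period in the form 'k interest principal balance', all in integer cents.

1. interest=⌊4727000·41/10000⌋=19380; principal=874930-19380=855550; balance=4727000-855550=3871450
2. interest=⌊3871450·41/10000⌋=15872; principal=874930-15872=859058; balance=3871450-859058=3012392
3. interest=⌊3012392·41/10000⌋=12350; principal=874930-12350=862580; balance=3012392-862580=2149812
4. interest=⌊2149812·41/10000⌋=8814; principal=874930-8814=866116; balance=2149812-866116=1283696
5. interest=⌊1283696·41/10000⌋=5263; principal=874930-5263=869667; balance=1283696-869667=414029
6. interest=⌊414029·41/10000⌋=1697; principal=min(874930-1697,414029)=414029; balance=414029-414029=0

1 19380 855550 3871450
2 15872 859058 3012392
3 12350 862580 2149812
4 8814 866116 1283696
5 5263 869667 414029
6 1697 414029 0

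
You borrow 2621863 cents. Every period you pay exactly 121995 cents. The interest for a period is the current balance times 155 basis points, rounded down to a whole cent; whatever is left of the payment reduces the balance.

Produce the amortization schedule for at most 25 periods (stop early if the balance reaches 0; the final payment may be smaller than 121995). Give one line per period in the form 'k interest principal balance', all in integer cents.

1 40638 81357 2540506
2 39377 82618 2457888
3 38097 83898 2373990
4 36796 85199 2288791
5 35476 86519 2202272
6 34135 87860 2114412
7 32773 89222 2025190
8 31390 90605 1934585
9 29986 92009 1842576
10 28559 93436 1749140
11 27111 94884 1654256
12 25640 96355 1557901
13 24147 97848 1460053
14 22630 99365 1360688
15 21090 100905 1259783
16 19526 102469 1157314
17 17938 104057 1053257
18 16325 105670 947587
19 14687 107308 840279
20 13024 108971 731308
21 11335 110660 620648
22 9620 112375 508273
23 7878 114117 394156
24 6109 115886 278270
25 4313 117682 160588

1. interest=⌊2621863·155/10000⌋=40638; principal=121995-40638=81357; balance=2621863-81357=2540506
2. interest=⌊2540506·155/10000⌋=39377; principal=121995-39377=82618; balance=2540506-82618=2457888
3. interest=⌊2457888·155/10000⌋=38097; principal=121995-38097=83898; balance=2457888-83898=2373990
4. interest=⌊2373990·155/10000⌋=36796; principal=121995-36796=85199; balance=2373990-85199=2288791
5. interest=⌊2288791·155/10000⌋=35476; principal=121995-35476=86519; balance=2288791-86519=2202272
6. interest=⌊2202272·155/10000⌋=34135; principal=121995-34135=87860; balance=2202272-87860=2114412
7. interest=⌊2114412·155/10000⌋=32773; principal=121995-32773=89222; balance=2114412-89222=2025190
8. interest=⌊2025190·155/10000⌋=31390; principal=121995-31390=90605; balance=2025190-90605=1934585
9. interest=⌊1934585·155/10000⌋=29986; principal=121995-29986=92009; balance=1934585-92009=1842576
10. interest=⌊1842576·155/10000⌋=28559; principal=121995-28559=93436; balance=1842576-93436=1749140
11. interest=⌊1749140·155/10000⌋=27111; principal=121995-27111=94884; balance=1749140-94884=1654256
12. interest=⌊1654256·155/10000⌋=25640; principal=121995-25640=96355; balance=1654256-96355=1557901
13. interest=⌊1557901·155/10000⌋=24147; principal=121995-24147=97848; balance=1557901-97848=1460053
14. interest=⌊1460053·155/10000⌋=22630; principal=121995-22630=99365; balance=1460053-99365=1360688
15. interest=⌊1360688·155/10000⌋=21090; principal=121995-21090=100905; balance=1360688-100905=1259783
16. interest=⌊1259783·155/10000⌋=19526; principal=121995-19526=102469; balance=1259783-102469=1157314
17. interest=⌊1157314·155/10000⌋=17938; principal=121995-17938=104057; balance=1157314-104057=1053257
18. interest=⌊1053257·155/10000⌋=16325; principal=121995-16325=105670; balance=1053257-105670=947587
19. interest=⌊947587·155/10000⌋=14687; principal=121995-14687=107308; balance=947587-107308=840279
20. interest=⌊840279·155/10000⌋=13024; principal=121995-13024=108971; balance=840279-108971=731308
21. interest=⌊731308·155/10000⌋=11335; principal=121995-11335=110660; balance=731308-110660=620648
22. interest=⌊620648·155/10000⌋=9620; principal=121995-9620=112375; balance=620648-112375=508273
23. interest=⌊508273·155/10000⌋=7878; principal=121995-7878=114117; balance=508273-114117=394156
24. interest=⌊394156·155/10000⌋=6109; principal=121995-6109=115886; balance=394156-115886=278270
25. interest=⌊278270·155/10000⌋=4313; principal=121995-4313=117682; balance=278270-117682=160588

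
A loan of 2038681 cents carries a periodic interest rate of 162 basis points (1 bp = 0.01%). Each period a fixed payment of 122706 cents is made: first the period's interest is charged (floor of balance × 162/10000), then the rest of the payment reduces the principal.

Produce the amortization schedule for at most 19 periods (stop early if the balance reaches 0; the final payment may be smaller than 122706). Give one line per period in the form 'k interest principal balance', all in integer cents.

1 33026 89680 1949001
2 31573 91133 1857868
3 30097 92609 1765259
4 28597 94109 1671150
5 27072 95634 1575516
6 25523 97183 1478333
7 23948 98758 1379575
8 22349 100357 1279218
9 20723 101983 1177235
10 19071 103635 1073600
11 17392 105314 968286
12 15686 107020 861266
13 13952 108754 752512
14 12190 110516 641996
15 10400 112306 529690
16 8580 114126 415564
17 6732 115974 299590
18 4853 117853 181737
19 2944 119762 61975

1. interest=⌊2038681·162/10000⌋=33026; principal=122706-33026=89680; balance=2038681-89680=1949001
2. interest=⌊1949001·162/10000⌋=31573; principal=122706-31573=91133; balance=1949001-91133=1857868
3. interest=⌊1857868·162/10000⌋=30097; principal=122706-30097=92609; balance=1857868-92609=1765259
4. interest=⌊1765259·162/10000⌋=28597; principal=122706-28597=94109; balance=1765259-94109=1671150
5. interest=⌊1671150·162/10000⌋=27072; principal=122706-27072=95634; balance=1671150-95634=1575516
6. interest=⌊1575516·162/10000⌋=25523; principal=122706-25523=97183; balance=1575516-97183=1478333
7. interest=⌊1478333·162/10000⌋=23948; principal=122706-23948=98758; balance=1478333-98758=1379575
8. interest=⌊1379575·162/10000⌋=22349; principal=122706-22349=100357; balance=1379575-100357=1279218
9. interest=⌊1279218·162/10000⌋=20723; principal=122706-20723=101983; balance=1279218-101983=1177235
10. interest=⌊1177235·162/10000⌋=19071; principal=122706-19071=103635; balance=1177235-103635=1073600
11. interest=⌊1073600·162/10000⌋=17392; principal=122706-17392=105314; balance=1073600-105314=968286
12. interest=⌊968286·162/10000⌋=15686; principal=122706-15686=107020; balance=968286-107020=861266
13. interest=⌊861266·162/10000⌋=13952; principal=122706-13952=108754; balance=861266-108754=752512
14. interest=⌊752512·162/10000⌋=12190; principal=122706-12190=110516; balance=752512-110516=641996
15. interest=⌊641996·162/10000⌋=10400; principal=122706-10400=112306; balance=641996-112306=529690
16. interest=⌊529690·162/10000⌋=8580; principal=122706-8580=114126; balance=529690-114126=415564
17. interest=⌊415564·162/10000⌋=6732; principal=122706-6732=115974; balance=415564-115974=299590
18. interest=⌊299590·162/10000⌋=4853; principal=122706-4853=117853; balance=299590-117853=181737
19. interest=⌊181737·162/10000⌋=2944; principal=122706-2944=119762; balance=181737-119762=61975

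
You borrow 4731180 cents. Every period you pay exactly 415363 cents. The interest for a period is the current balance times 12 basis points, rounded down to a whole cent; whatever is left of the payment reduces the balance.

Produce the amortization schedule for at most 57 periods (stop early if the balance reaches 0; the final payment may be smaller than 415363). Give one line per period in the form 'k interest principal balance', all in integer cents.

1. interest=⌊4731180·12/10000⌋=5677; principal=415363-5677=409686; balance=4731180-409686=4321494
2. interest=⌊4321494·12/10000⌋=5185; principal=415363-5185=410178; balance=4321494-410178=3911316
3. interest=⌊3911316·12/10000⌋=4693; principal=415363-4693=410670; balance=3911316-410670=3500646
4. interest=⌊3500646·12/10000⌋=4200; principal=415363-4200=411163; balance=3500646-411163=3089483
5. interest=⌊3089483·12/10000⌋=3707; principal=415363-3707=411656; balance=3089483-411656=2677827
6. interest=⌊2677827·12/10000⌋=3213; principal=415363-3213=412150; balance=2677827-412150=2265677
7. interest=⌊2265677·12/10000⌋=2718; principal=415363-2718=412645; balance=2265677-412645=1853032
8. interest=⌊1853032·12/10000⌋=2223; principal=415363-2223=413140; balance=1853032-413140=1439892
9. interest=⌊1439892·12/10000⌋=1727; principal=415363-1727=413636; balance=1439892-413636=1026256
10. interest=⌊1026256·12/10000⌋=1231; principal=415363-1231=414132; balance=1026256-414132=612124
11. interest=⌊612124·12/10000⌋=734; principal=415363-734=414629; balance=612124-414629=197495
12. interest=⌊197495·12/10000⌋=236; principal=min(415363-236,197495)=197495; balance=197495-197495=0

1 5677 409686 4321494
2 5185 410178 3911316
3 4693 410670 3500646
4 4200 411163 3089483
5 3707 411656 2677827
6 3213 412150 2265677
7 2718 412645 1853032
8 2223 413140 1439892
9 1727 413636 1026256
10 1231 414132 612124
11 734 414629 197495
12 236 197495 0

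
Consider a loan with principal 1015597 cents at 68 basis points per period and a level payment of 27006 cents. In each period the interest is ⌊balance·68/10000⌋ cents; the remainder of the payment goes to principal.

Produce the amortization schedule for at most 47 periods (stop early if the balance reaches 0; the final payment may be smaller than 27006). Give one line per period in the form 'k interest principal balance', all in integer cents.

1 6906 20100 995497
2 6769 20237 975260
3 6631 20375 954885
4 6493 20513 934372
5 6353 20653 913719
6 6213 20793 892926
7 6071 20935 871991
8 5929 21077 850914
9 5786 21220 829694
10 5641 21365 808329
11 5496 21510 786819
12 5350 21656 765163
13 5203 21803 743360
14 5054 21952 721408
15 4905 22101 699307
16 4755 22251 677056
17 4603 22403 654653
18 4451 22555 632098
19 4298 22708 609390
20 4143 22863 586527
21 3988 23018 563509
22 3831 23175 540334
23 3674 23332 517002
24 3515 23491 493511
25 3355 23651 469860
26 3195 23811 446049
27 3033 23973 422076
28 2870 24136 397940
29 2705 24301 373639
30 2540 24466 349173
31 2374 24632 324541
32 2206 24800 299741
33 2038 24968 274773
34 1868 25138 249635
35 1697 25309 224326
36 1525 25481 198845
37 1352 25654 173191
38 1177 25829 147362
39 1002 26004 121358
40 825 26181 95177
41 647 26359 68818
42 467 26539 42279
43 287 26719 15560
44 105 15560 0

1. interest=⌊1015597·68/10000⌋=6906; principal=27006-6906=20100; balance=1015597-20100=995497
2. interest=⌊995497·68/10000⌋=6769; principal=27006-6769=20237; balance=995497-20237=975260
3. interest=⌊975260·68/10000⌋=6631; principal=27006-6631=20375; balance=975260-20375=954885
4. interest=⌊954885·68/10000⌋=6493; principal=27006-6493=20513; balance=954885-20513=934372
5. interest=⌊934372·68/10000⌋=6353; principal=27006-6353=20653; balance=934372-20653=913719
6. interest=⌊913719·68/10000⌋=6213; principal=27006-6213=20793; balance=913719-20793=892926
7. interest=⌊892926·68/10000⌋=6071; principal=27006-6071=20935; balance=892926-20935=871991
8. interest=⌊871991·68/10000⌋=5929; principal=27006-5929=21077; balance=871991-21077=850914
9. interest=⌊850914·68/10000⌋=5786; principal=27006-5786=21220; balance=850914-21220=829694
10. interest=⌊829694·68/10000⌋=5641; principal=27006-5641=21365; balance=829694-21365=808329
11. interest=⌊808329·68/10000⌋=5496; principal=27006-5496=21510; balance=808329-21510=786819
12. interest=⌊786819·68/10000⌋=5350; principal=27006-5350=21656; balance=786819-21656=765163
13. interest=⌊765163·68/10000⌋=5203; principal=27006-5203=21803; balance=765163-21803=743360
14. interest=⌊743360·68/10000⌋=5054; principal=27006-5054=21952; balance=743360-21952=721408
15. interest=⌊721408·68/10000⌋=4905; principal=27006-4905=22101; balance=721408-22101=699307
16. interest=⌊699307·68/10000⌋=4755; principal=27006-4755=22251; balance=699307-22251=677056
17. interest=⌊677056·68/10000⌋=4603; principal=27006-4603=22403; balance=677056-22403=654653
18. interest=⌊654653·68/10000⌋=4451; principal=27006-4451=22555; balance=654653-22555=632098
19. interest=⌊632098·68/10000⌋=4298; principal=27006-4298=22708; balance=632098-22708=609390
20. interest=⌊609390·68/10000⌋=4143; principal=27006-4143=22863; balance=609390-22863=586527
21. interest=⌊586527·68/10000⌋=3988; principal=27006-3988=23018; balance=586527-23018=563509
22. interest=⌊563509·68/10000⌋=3831; principal=27006-3831=23175; balance=563509-23175=540334
23. interest=⌊540334·68/10000⌋=3674; principal=27006-3674=23332; balance=540334-23332=517002
24. interest=⌊517002·68/10000⌋=3515; principal=27006-3515=23491; balance=517002-23491=493511
25. interest=⌊493511·68/10000⌋=3355; principal=27006-3355=23651; balance=493511-23651=469860
26. interest=⌊469860·68/10000⌋=3195; principal=27006-3195=23811; balance=469860-23811=446049
27. interest=⌊446049·68/10000⌋=3033; principal=27006-3033=23973; balance=446049-23973=422076
28. interest=⌊422076·68/10000⌋=2870; principal=27006-2870=24136; balance=422076-24136=397940
29. interest=⌊397940·68/10000⌋=2705; principal=27006-2705=24301; balance=397940-24301=373639
30. interest=⌊373639·68/10000⌋=2540; principal=27006-2540=24466; balance=373639-24466=349173
31. interest=⌊349173·68/10000⌋=2374; principal=27006-2374=24632; balance=349173-24632=324541
32. interest=⌊324541·68/10000⌋=2206; principal=27006-2206=24800; balance=324541-24800=299741
33. interest=⌊299741·68/10000⌋=2038; principal=27006-2038=24968; balance=299741-24968=274773
34. interest=⌊274773·68/10000⌋=1868; principal=27006-1868=25138; balance=274773-25138=249635
35. interest=⌊249635·68/10000⌋=1697; principal=27006-1697=25309; balance=249635-25309=224326
36. interest=⌊224326·68/10000⌋=1525; principal=27006-1525=25481; balance=224326-25481=198845
37. interest=⌊198845·68/10000⌋=1352; principal=27006-1352=25654; balance=198845-25654=173191
38. interest=⌊173191·68/10000⌋=1177; principal=27006-1177=25829; balance=173191-25829=147362
39. interest=⌊147362·68/10000⌋=1002; principal=27006-1002=26004; balance=147362-26004=121358
40. interest=⌊121358·68/10000⌋=825; principal=27006-825=26181; balance=121358-26181=95177
41. interest=⌊95177·68/10000⌋=647; principal=27006-647=26359; balance=95177-26359=68818
42. interest=⌊68818·68/10000⌋=467; principal=27006-467=26539; balance=68818-26539=42279
43. interest=⌊42279·68/10000⌋=287; principal=27006-287=26719; balance=42279-26719=15560
44. interest=⌊15560·68/10000⌋=105; principal=min(27006-105,15560)=15560; balance=15560-15560=0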